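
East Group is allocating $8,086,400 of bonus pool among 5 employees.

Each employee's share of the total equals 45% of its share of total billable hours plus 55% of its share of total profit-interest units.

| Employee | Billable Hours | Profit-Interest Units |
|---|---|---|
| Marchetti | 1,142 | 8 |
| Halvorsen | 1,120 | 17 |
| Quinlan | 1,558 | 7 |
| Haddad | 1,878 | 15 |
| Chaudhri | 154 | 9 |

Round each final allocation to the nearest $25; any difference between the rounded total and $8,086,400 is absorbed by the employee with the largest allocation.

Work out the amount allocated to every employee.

Totals — billable hours 5,852, profit-interest units 56.
Blended shares (45% billable hours + 55% profit-interest units): Marchetti 0.1664; Halvorsen 0.2531; Quinlan 0.1886; Haddad 0.2917; Chaudhri 0.1002.
Unrounded shares: Marchetti 1,345,476.36; Halvorsen 2,046,576.36; Quinlan 1,524,732.73; Haddad 2,359,074.55; Chaudhri 810,540.00.
After rounding ($25): Marchetti $1,345,475; Halvorsen $2,046,575; Quinlan $1,524,725; Haddad $2,359,075; Chaudhri $810,550. Sum = $8,086,400.
Rounded total matches; no reconciliation needed.

Marchetti: $1,345,475; Halvorsen: $2,046,575; Quinlan: $1,524,725; Haddad: $2,359,075; Chaudhri: $810,550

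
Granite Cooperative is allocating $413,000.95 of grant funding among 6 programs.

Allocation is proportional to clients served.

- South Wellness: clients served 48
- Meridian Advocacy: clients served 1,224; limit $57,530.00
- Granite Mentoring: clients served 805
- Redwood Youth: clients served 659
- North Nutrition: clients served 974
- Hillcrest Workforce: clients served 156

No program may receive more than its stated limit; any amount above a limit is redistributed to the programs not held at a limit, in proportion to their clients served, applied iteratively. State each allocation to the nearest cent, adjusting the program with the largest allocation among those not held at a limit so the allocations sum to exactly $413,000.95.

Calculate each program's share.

South Wellness: $6,458.22; Meridian Advocacy: $57,530.00; Granite Mentoring: $108,309.66; Redwood Youth: $88,665.92; North Nutrition: $131,047.95; Hillcrest Workforce: $20,989.20

Total clients served = 3,866.
Unconstrained shares: South Wellness 5,127.7924; Meridian Advocacy 130,758.7074; Granite Mentoring 85,997.3525; Redwood Youth 70,400.3171; North Nutrition 104,051.4551; Hillcrest Workforce 16,665.3255.
Capped: Meridian Advocacy ($57,530.00); residual $355,470.95 reallocated over remaining clients served 2,642.
Shares after redistribution: South Wellness 6,458.2156 → $6,458.22; Granite Mentoring 108,309.6574 → $108,309.66; Redwood Youth 88,665.9183 → $88,665.92; North Nutrition 131,047.9581 → $131,047.96; Hillcrest Workforce 20,989.2007 → $20,989.20.
Rounding difference −$0.01 applied to North Nutrition → $131,047.95.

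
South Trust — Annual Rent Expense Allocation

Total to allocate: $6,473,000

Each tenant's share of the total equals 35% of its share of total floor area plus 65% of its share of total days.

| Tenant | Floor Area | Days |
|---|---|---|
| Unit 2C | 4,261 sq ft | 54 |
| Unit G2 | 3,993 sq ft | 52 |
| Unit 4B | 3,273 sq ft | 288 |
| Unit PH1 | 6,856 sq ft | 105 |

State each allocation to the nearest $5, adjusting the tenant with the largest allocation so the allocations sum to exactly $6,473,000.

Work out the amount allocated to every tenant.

Unit 2C: $980,450 | Unit G2: $930,555 | Unit 4B: $2,831,715 | Unit PH1: $1,730,280

Totals — floor area 18,383, days 499.
Combined weights (35% floor area + 65% days): Unit 2C 0.1515; Unit G2 0.1438; Unit 4B 0.4375; Unit PH1 0.2673.
Unrounded shares: Unit 2C 980,447.61; Unit G2 930,555.34; Unit 4B 2,831,717.59; Unit PH1 1,730,279.46.
Rounded to nearest $5: Unit 2C $980,450; Unit G2 $930,555; Unit 4B $2,831,720; Unit PH1 $1,730,280. Sum = $6,473,005.
Difference $6,473,000 − $6,473,005 = −$5 applied to largest allocation (Unit 4B): Unit 4B becomes $2,831,715.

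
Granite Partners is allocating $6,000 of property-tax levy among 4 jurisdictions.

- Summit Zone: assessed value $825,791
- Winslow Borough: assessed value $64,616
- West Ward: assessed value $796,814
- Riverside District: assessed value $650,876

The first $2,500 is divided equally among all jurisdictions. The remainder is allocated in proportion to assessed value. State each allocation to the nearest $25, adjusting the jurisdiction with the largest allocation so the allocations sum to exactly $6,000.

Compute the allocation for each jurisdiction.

First tranche $2,500 split equally: $625 each.
Remainder $3,500 by assessed value (total 2,338,097): Summit Zone 1,236.16 → $1,225; Winslow Borough 96.73 → $100; West Ward 1,192.79 → $1,200; Riverside District 974.32 → $975.
Totals: Summit Zone $625 + $1,225 = $1,850; Winslow Borough $625 + $100 = $725; West Ward $625 + $1,200 = $1,825; Riverside District $625 + $975 = $1,600.

Summit Zone: $1,850 · Winslow Borough: $725 · West Ward: $1,825 · Riverside District: $1,600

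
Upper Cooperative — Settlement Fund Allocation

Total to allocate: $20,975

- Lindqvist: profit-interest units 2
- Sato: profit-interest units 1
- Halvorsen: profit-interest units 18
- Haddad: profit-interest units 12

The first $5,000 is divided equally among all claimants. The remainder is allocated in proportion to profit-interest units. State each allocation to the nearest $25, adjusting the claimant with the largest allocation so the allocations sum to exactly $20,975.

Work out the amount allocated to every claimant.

Lindqvist: $2,225 · Sato: $1,725 · Halvorsen: $9,975 · Haddad: $7,050

$5,000 shared equally gives $1,250 per claimant.
Remainder $15,975 by profit-interest units (total 33): Lindqvist 968.18 → $975; Sato 484.09 → $475; Halvorsen 8,713.64 → $8,725; Haddad 5,809.09 → $5,800.
Totals: Lindqvist $1,250 + $975 = $2,225; Sato $1,250 + $475 = $1,725; Halvorsen $1,250 + $8,725 = $9,975; Haddad $1,250 + $5,800 = $7,050.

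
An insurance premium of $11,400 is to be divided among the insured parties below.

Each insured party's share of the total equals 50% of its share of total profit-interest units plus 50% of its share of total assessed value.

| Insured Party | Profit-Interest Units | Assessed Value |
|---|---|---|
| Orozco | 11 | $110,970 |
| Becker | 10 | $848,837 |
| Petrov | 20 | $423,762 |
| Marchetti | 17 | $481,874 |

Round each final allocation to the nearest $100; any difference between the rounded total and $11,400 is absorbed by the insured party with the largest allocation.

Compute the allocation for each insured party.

Orozco: $1,400 | Becker: $3,600 | Petrov: $3,300 | Marchetti: $3,100

Totals — profit-interest units 58, assessed value 1,865,443.
Blended shares (50% profit-interest units + 50% assessed value): Orozco 0.1246; Becker 0.3137; Petrov 0.2860; Marchetti 0.2757.
Raw shares: Orozco 1,420.11; Becker 3,576.44; Petrov 3,260.35; Marchetti 3,143.09.
Rounded to nearest $100: Orozco $1,400; Becker $3,600; Petrov $3,300; Marchetti $3,100. Sum = $11,400.
Sum already equals the total — no adjustment.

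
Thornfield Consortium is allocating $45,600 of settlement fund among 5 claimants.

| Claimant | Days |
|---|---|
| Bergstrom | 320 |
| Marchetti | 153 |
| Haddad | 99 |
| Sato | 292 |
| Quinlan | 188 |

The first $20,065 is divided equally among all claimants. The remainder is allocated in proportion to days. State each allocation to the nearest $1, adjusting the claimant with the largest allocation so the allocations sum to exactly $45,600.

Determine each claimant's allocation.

$20,065 shared equally gives $4,013 per claimant.
Remainder $25,535 by days (total 1,052): Bergstrom 7,767.30 → $7,767; Marchetti 3,713.74 → $3,714; Haddad 2,403.01 → $2,403; Sato 7,087.66 → $7,088; Quinlan 4,563.29 → $4,563.
Totals: Bergstrom $4,013 + $7,767 = $11,780; Marchetti $4,013 + $3,714 = $7,727; Haddad $4,013 + $2,403 = $6,416; Sato $4,013 + $7,088 = $11,101; Quinlan $4,013 + $4,563 = $8,576.

Bergstrom: $11,780; Marchetti: $7,727; Haddad: $6,416; Sato: $11,101; Quinlan: $8,576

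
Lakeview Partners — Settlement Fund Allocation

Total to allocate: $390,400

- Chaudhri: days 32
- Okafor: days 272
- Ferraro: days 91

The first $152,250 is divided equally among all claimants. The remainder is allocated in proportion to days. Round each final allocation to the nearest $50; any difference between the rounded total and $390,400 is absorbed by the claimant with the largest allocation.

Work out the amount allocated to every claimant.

Chaudhri: $70,050 · Okafor: $214,750 · Ferraro: $105,600

Equal tier: $152,250 ÷ 3 = $50,750 apiece.
Remainder $238,150 by days (total 395): Chaudhri 19,293.16 → $19,300; Okafor 163,991.90 → $164,000; Ferraro 54,864.94 → $54,850.
Totals: Chaudhri $50,750 + $19,300 = $70,050; Okafor $50,750 + $164,000 = $214,750; Ferraro $50,750 + $54,850 = $105,600.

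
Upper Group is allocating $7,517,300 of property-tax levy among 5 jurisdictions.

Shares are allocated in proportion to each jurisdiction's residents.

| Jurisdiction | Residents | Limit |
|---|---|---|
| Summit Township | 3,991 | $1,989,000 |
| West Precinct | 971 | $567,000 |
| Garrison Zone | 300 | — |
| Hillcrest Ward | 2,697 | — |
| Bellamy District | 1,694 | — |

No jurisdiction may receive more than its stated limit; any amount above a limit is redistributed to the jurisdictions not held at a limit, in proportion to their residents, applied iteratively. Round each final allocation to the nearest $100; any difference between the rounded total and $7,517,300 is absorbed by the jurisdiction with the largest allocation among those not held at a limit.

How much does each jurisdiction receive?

Total residents = 9,653.
Pro-rata shares before constraints: Summit Township 3,108,002.10; West Precinct 756,168.89; Garrison Zone 233,625.82; Hillcrest Ward 2,100,296.08; Bellamy District 1,319,207.11.
Held at cap: Summit Township ($1,989,000), West Precinct ($567,000); balance $4,961,300 reallocated over remaining residents 4,691.
Remaining shares: Garrison Zone 317,286.29 → $317,300; Hillcrest Ward 2,852,403.77 → $2,852,400; Bellamy District 1,791,609.93 → $1,791,600.

Summit Township: $1,989,000 | West Precinct: $567,000 | Garrison Zone: $317,300 | Hillcrest Ward: $2,852,400 | Bellamy District: $1,791,600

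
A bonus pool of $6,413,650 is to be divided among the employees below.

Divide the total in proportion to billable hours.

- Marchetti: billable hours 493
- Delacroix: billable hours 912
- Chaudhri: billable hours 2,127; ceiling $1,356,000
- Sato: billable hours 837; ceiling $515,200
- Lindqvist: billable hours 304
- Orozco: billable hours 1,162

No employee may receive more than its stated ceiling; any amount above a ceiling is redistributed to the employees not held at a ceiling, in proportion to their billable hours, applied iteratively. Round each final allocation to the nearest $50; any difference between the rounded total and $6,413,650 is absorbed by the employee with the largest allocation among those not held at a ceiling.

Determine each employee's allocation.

Sum of billable hours: 5,835.
Pro-rata shares before constraints: Marchetti 541,890.22; Delacroix 1,002,441.95; Chaudhri 2,337,932.06; Sato 920,004.29; Lindqvist 334,147.32; Orozco 1,277,234.16.
Held at cap: Chaudhri ($1,356,000), Sato ($515,200); residual $4,542,450 reallocated over remaining billable hours 2,871.
Remaining shares: Marchetti 780,016.67 → $780,000; Delacroix 1,442,951.72 → $1,442,950; Lindqvist 480,983.91 → $481,000; Orozco 1,838,497.70 → $1,838,500.

Marchetti: $780,000; Delacroix: $1,442,950; Chaudhri: $1,356,000; Sato: $515,200; Lindqvist: $481,000; Orozco: $1,838,500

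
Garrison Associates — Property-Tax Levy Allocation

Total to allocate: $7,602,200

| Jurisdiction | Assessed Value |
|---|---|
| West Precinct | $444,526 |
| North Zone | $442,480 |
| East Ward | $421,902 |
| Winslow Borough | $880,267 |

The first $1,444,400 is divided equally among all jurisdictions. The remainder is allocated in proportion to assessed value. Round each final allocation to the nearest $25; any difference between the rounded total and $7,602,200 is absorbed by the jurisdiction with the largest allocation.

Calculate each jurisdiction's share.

West Precinct: $1,611,475; North Zone: $1,605,725; East Ward: $1,547,850; Winslow Borough: $2,837,150

Equal tier: $1,444,400 ÷ 4 = $361,100 apiece.
Remainder $6,157,800 by assessed value (total 2,189,175): West Precinct 1,250,380.72 → $1,250,375; North Zone 1,244,625.64 → $1,244,625; East Ward 1,186,743.01 → $1,186,750; Winslow Borough 2,476,050.63 → $2,476,050.
Totals: West Precinct $361,100 + $1,250,375 = $1,611,475; North Zone $361,100 + $1,244,625 = $1,605,725; East Ward $361,100 + $1,186,750 = $1,547,850; Winslow Borough $361,100 + $2,476,050 = $2,837,150.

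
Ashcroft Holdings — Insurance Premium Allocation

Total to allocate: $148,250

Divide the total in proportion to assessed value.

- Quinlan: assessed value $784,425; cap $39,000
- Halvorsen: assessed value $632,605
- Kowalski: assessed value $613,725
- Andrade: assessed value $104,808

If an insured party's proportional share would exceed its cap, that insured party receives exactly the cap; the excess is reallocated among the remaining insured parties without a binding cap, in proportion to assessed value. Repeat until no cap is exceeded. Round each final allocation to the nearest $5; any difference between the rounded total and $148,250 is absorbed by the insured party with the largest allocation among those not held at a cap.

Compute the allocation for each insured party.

Quinlan: $39,000 | Halvorsen: $51,150 | Kowalski: $49,625 | Andrade: $8,475

Total assessed value = 2,135,563.
Unconstrained shares: Quinlan 54,454.50; Halvorsen 43,915.21; Kowalski 42,604.56; Andrade 7,275.73.
Cap binds for Quinlan ($39,000); remaining pool $109,250 reallocated over remaining assessed value 1,351,138.
Shares after redistribution: Halvorsen 51,151.03 → $51,150; Kowalski 49,624.43 → $49,625; Andrade 8,474.54 → $8,475.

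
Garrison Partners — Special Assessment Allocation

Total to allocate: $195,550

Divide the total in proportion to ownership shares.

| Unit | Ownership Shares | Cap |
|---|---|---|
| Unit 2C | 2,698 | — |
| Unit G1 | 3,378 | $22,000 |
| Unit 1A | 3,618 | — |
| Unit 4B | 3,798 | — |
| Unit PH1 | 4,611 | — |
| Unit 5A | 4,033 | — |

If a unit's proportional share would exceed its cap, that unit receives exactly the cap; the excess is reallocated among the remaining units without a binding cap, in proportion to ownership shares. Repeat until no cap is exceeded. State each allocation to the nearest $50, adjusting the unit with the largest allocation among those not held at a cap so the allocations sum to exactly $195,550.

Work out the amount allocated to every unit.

Combined ownership shares = 22,136.
Proportional shares (ignoring caps): Unit 2C 23,834.20; Unit G1 29,841.34; Unit 1A 31,961.51; Unit 4B 33,551.63; Unit PH1 40,733.69; Unit 5A 35,627.63.
Capped: Unit G1 ($22,000); balance $173,550 reallocated over remaining ownership shares 18,758.
Redistributed shares: Unit 2C 24,962.04 → $24,950; Unit 1A 33,473.93 → $33,450; Unit 4B 35,139.30 → $35,150; Unit PH1 42,661.21 → $42,650; Unit 5A 37,313.53 → $37,300.
Rounding difference +$50 applied to Unit PH1 → $42,700.

Unit 2C: $24,950 · Unit G1: $22,000 · Unit 1A: $33,450 · Unit 4B: $35,150 · Unit PH1: $42,700 · Unit 5A: $37,300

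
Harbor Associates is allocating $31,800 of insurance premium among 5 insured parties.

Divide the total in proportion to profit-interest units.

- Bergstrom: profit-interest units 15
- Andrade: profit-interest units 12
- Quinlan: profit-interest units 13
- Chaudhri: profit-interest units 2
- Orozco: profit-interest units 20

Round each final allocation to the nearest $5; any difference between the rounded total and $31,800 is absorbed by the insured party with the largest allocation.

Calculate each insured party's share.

Bergstrom: $7,695 · Andrade: $6,155 · Quinlan: $6,670 · Chaudhri: $1,025 · Orozco: $10,255

Combined profit-interest units = 62.
Raw shares: Bergstrom 15/62 × $31,800 = 7,693.55; Andrade 12/62 × $31,800 = 6,154.84; Quinlan 13/62 × $31,800 = 6,667.74; Chaudhri 2/62 × $31,800 = 1,025.81; Orozco 20/62 × $31,800 = 10,258.06.
Rounded to nearest $5: Bergstrom $7,695; Andrade $6,155; Quinlan $6,670; Chaudhri $1,025; Orozco $10,260. Sum = $31,805.
Difference $31,800 − $31,805 = −$5 applied to largest allocation (Orozco): Orozco becomes $10,255.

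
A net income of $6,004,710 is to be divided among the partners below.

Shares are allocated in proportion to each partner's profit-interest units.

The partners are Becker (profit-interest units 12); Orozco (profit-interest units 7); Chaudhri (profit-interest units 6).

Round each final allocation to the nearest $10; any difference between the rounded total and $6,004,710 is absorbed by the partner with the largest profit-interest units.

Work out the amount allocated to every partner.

Becker: $2,882,260 | Orozco: $1,681,320 | Chaudhri: $1,441,130

Profit-interest units total: 12 + 7 + 6 = 25.
Unrounded shares: Becker 2,882,260.80; Orozco 1,681,318.80; Chaudhri 1,441,130.40.
After rounding ($10): Becker $2,882,260; Orozco $1,681,320; Chaudhri $1,441,130. Sum = $6,004,710.
Rounded total matches; no reconciliation needed.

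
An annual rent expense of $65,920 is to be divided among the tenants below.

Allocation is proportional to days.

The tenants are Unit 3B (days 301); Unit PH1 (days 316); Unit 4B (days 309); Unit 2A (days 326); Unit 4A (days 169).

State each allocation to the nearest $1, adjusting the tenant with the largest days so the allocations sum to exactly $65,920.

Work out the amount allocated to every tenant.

Unit 3B: $13,963 · Unit PH1: $14,659 · Unit 4B: $14,334 · Unit 2A: $15,124 · Unit 4A: $7,840

Combined days = 1,421.
Proportional shares: Unit 3B 301/1,421 × $65,920 = 13,963.35; Unit PH1 316/1,421 × $65,920 = 14,659.20; Unit 4B 309/1,421 × $65,920 = 14,334.47; Unit 2A 326/1,421 × $65,920 = 15,123.10; Unit 4A 169/1,421 × $65,920 = 7,839.89.
Rounded to nearest $1: Unit 3B $13,963; Unit PH1 $14,659; Unit 4B $14,334; Unit 2A $15,123; Unit 4A $7,840. Sum = $65,919.
Difference $65,920 − $65,919 = +$1 applied to largest days (Unit 2A): Unit 2A becomes $15,124.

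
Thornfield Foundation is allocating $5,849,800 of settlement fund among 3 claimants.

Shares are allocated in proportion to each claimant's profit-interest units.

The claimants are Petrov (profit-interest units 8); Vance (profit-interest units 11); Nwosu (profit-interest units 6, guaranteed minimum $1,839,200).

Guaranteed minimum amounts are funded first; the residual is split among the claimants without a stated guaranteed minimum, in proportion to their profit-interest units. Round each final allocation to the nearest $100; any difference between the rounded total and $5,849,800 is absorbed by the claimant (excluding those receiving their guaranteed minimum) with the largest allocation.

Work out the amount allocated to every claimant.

Minimums first: Nwosu $1,839,200. Remaining pool $4,010,600.
Remaining pool split over remaining profit-interest units 19: Petrov 1,688,673.68 → $1,688,700; Vance 2,321,926.32 → $2,321,900.

Petrov: $1,688,700 · Vance: $2,321,900 · Nwosu: $1,839,200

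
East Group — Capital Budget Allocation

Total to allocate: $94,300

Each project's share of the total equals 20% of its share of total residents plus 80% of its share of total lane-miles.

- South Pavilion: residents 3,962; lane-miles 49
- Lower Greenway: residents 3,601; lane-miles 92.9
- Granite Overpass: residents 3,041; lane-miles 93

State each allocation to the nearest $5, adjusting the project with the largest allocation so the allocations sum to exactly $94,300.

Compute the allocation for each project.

South Pavilion: $22,785 · Lower Greenway: $36,240 · Granite Overpass: $35,275

Residents total 10,604; lane-miles total 234.9.
Blended shares (20% residents + 80% lane-miles): South Pavilion 0.2416; Lower Greenway 0.3843; Granite Overpass 0.3741.
Pro-rata amounts: South Pavilion 22,783.45; Lower Greenway 36,240.22; Granite Overpass 35,276.33.
At nearest $5: South Pavilion $22,785; Lower Greenway $36,240; Granite Overpass $35,275. Sum = $94,300.
Rounded total matches; no reconciliation needed.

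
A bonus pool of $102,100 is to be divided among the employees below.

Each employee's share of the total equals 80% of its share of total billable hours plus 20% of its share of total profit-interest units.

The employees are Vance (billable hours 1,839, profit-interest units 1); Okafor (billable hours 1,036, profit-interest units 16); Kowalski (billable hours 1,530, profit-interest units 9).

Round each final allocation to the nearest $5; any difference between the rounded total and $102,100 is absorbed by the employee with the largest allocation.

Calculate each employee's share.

Vance: $34,885; Okafor: $31,775; Kowalski: $35,440

Billable hours total 4,405; profit-interest units total 26.
Composite weights (80% billable hours + 20% profit-interest units): Vance 0.3417; Okafor 0.3112; Kowalski 0.3471.
Unrounded shares: Vance 34,885.16; Okafor 31,776.25; Kowalski 35,438.59.
After rounding ($5): Vance $34,885; Okafor $31,775; Kowalski $35,440. Sum = $102,100.
Sum already equals the total — no adjustment.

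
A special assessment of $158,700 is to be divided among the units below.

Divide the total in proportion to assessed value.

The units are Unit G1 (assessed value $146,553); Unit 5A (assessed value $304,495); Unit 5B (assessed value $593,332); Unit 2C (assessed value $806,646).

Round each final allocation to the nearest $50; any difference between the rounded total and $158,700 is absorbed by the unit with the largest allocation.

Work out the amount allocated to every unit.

Unit G1: $12,550; Unit 5A: $26,100; Unit 5B: $50,850; Unit 2C: $69,200

Total assessed value = 1,851,026.
Proportional shares: Unit G1 146,553/1,851,026 × $158,700 = 12,564.90; Unit 5A 304,495/1,851,026 × $158,700 = 26,106.25; Unit 5B 593,332/1,851,026 × $158,700 = 50,870.05; Unit 2C 806,646/1,851,026 × $158,700 = 69,158.79.
Rounded to nearest $50: Unit G1 $12,550; Unit 5A $26,100; Unit 5B $50,850; Unit 2C $69,150. Sum = $158,650.
Difference $158,700 − $158,650 = +$50 applied to largest allocation (Unit 2C): Unit 2C becomes $69,200.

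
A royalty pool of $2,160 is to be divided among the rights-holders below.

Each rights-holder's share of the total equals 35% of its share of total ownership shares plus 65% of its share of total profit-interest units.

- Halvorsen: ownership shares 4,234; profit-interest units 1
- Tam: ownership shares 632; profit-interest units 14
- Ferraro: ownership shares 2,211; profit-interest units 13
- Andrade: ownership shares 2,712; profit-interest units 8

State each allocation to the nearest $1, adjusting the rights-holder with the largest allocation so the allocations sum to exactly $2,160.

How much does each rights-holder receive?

Totals — ownership shares 9,789, profit-interest units 36.
Combined weights (35% ownership shares + 65% profit-interest units): Halvorsen 0.1694; Tam 0.2754; Ferraro 0.3138; Andrade 0.2414.
Raw shares: Halvorsen 365.99; Tam 594.81; Ferraro 677.75; Andrade 521.45.
After rounding ($1): Halvorsen $366; Tam $595; Ferraro $678; Andrade $521. Sum = $2,160.
No rounding difference to absorb.

Halvorsen: $366; Tam: $595; Ferraro: $678; Andrade: $521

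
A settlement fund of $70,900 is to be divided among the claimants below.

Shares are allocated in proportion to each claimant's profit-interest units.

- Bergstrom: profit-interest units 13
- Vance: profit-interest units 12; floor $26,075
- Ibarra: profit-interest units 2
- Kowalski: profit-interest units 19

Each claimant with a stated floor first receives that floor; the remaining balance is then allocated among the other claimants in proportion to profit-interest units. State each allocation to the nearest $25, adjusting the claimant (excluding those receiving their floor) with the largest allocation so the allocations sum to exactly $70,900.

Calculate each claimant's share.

Bergstrom: $17,150 | Vance: $26,075 | Ibarra: $2,625 | Kowalski: $25,050

Fund the minimums — Vance $26,075. Residual $44,825.
Residual split over remaining profit-interest units 34: Bergstrom 17,138.97 → $17,150; Ibarra 2,636.76 → $2,625; Kowalski 25,049.26 → $25,050.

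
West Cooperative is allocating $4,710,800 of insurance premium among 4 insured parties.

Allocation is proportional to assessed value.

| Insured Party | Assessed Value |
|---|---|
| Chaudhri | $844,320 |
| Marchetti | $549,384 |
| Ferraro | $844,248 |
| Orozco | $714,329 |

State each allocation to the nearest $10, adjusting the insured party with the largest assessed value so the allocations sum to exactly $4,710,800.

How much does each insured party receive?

Sum of assessed value: 844,320 + 549,384 + 844,248 + 714,329 = 2,952,281.
Proportional shares: Chaudhri 1,347,237.16; Marchetti 876,623.24; Ferraro 1,347,122.27; Orozco 1,139,817.33.
After rounding ($10): Chaudhri $1,347,240; Marchetti $876,620; Ferraro $1,347,120; Orozco $1,139,820. Sum = $4,710,800.
No rounding difference to absorb.

Chaudhri: $1,347,240 · Marchetti: $876,620 · Ferraro: $1,347,120 · Orozco: $1,139,820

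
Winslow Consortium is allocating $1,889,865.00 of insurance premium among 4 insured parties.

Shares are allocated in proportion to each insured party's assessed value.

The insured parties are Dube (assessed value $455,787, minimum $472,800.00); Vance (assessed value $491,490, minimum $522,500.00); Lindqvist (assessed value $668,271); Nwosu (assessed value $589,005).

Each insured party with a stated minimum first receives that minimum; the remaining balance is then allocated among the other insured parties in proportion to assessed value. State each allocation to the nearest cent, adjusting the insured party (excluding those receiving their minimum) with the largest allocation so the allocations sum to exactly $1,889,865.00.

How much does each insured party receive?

Dube: $472,800.00 · Vance: $522,500.00 · Lindqvist: $475,481.79 · Nwosu: $419,083.21

Guaranteed amounts: Dube $472,800.00; Vance $522,500.00. Remaining pool $894,565.00.
Remaining pool split over remaining assessed value 1,257,276: Lindqvist 475,481.7933 → $475,481.79; Nwosu 419,083.2067 → $419,083.21.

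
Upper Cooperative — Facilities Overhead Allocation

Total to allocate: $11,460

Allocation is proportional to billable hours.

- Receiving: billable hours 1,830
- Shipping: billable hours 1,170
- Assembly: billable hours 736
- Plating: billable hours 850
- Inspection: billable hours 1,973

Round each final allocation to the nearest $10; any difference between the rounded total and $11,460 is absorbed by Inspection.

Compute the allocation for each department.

Receiving: $3,200 · Shipping: $2,040 · Assembly: $1,290 · Plating: $1,490 · Inspection: $3,440

Total billable hours = 6,559.
Raw shares: Receiving 1,830/6,559 × $11,460 = 3,197.41; Shipping 1,170/6,559 × $11,460 = 2,044.24; Assembly 736/6,559 × $11,460 = 1,285.95; Plating 850/6,559 × $11,460 = 1,485.13; Inspection 1,973/6,559 × $11,460 = 3,447.26.
After rounding ($10): Receiving $3,200; Shipping $2,040; Assembly $1,290; Plating $1,490; Inspection $3,450. Sum = $11,470.
Difference $11,460 − $11,470 = −$10 applied to Inspection: Inspection becomes $3,440.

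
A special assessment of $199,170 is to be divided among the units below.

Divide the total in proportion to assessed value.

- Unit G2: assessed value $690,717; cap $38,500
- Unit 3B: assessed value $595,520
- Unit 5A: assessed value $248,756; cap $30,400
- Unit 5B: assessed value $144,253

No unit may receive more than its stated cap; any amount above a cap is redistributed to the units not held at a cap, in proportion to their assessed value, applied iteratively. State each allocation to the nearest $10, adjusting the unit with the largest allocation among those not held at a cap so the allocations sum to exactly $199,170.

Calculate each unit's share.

Unit G2: $38,500 | Unit 3B: $104,870 | Unit 5A: $30,400 | Unit 5B: $25,400

Total assessed value = 1,679,246.
Unconstrained shares: Unit G2 81,923.74; Unit 3B 70,632.72; Unit 5A 29,504.15; Unit 5B 17,109.39.
Held at cap: Unit G2 ($38,500); residual $160,670 reallocated over remaining assessed value 988,529.
Held at cap: Unit 5A ($30,400); residual $130,270 reallocated over remaining assessed value 739,773.
Remaining shares: Unit 3B 104,867.83 → $104,870; Unit 5B 25,402.17 → $25,400.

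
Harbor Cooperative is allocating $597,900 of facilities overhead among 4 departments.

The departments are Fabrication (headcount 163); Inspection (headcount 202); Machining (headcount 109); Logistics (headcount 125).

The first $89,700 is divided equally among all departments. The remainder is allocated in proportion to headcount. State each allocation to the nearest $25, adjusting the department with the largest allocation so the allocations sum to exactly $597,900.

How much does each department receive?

Fabrication: $160,725; Inspection: $193,800; Machining: $114,900; Logistics: $128,475

$89,700 shared equally gives $22,425 per department.
Remainder $508,200 by headcount (total 599): Fabrication 138,291.49 → $138,300; Inspection 171,379.63 → $171,375; Machining 92,477.13 → $92,475; Logistics 106,051.75 → $106,050.
Totals: Fabrication $22,425 + $138,300 = $160,725; Inspection $22,425 + $171,375 = $193,800; Machining $22,425 + $92,475 = $114,900; Logistics $22,425 + $106,050 = $128,475.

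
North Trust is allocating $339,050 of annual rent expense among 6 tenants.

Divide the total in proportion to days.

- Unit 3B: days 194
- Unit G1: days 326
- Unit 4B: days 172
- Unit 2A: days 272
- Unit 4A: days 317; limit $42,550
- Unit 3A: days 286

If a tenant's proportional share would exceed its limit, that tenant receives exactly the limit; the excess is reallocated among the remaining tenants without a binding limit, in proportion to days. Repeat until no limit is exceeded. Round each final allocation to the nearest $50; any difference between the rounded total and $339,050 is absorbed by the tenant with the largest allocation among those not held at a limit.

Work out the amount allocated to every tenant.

Unit 3B: $46,000 · Unit G1: $77,350 · Unit 4B: $40,800 · Unit 2A: $64,500 · Unit 4A: $42,550 · Unit 3A: $67,850

Days total: 1,567.
Unconstrained shares: Unit 3B 41,975.56; Unit G1 70,536.25; Unit 4B 37,215.44; Unit 2A 58,852.33; Unit 4A 68,588.93; Unit 3A 61,881.49.
Capped: Unit 4A ($42,550); remaining pool $296,500 reallocated over remaining days 1,250.
Shares after redistribution: Unit 3B 46,016.80 → $46,000; Unit G1 77,327.20 → $77,350; Unit 4B 40,798.40 → $40,800; Unit 2A 64,518.40 → $64,500; Unit 3A 67,839.20 → $67,850.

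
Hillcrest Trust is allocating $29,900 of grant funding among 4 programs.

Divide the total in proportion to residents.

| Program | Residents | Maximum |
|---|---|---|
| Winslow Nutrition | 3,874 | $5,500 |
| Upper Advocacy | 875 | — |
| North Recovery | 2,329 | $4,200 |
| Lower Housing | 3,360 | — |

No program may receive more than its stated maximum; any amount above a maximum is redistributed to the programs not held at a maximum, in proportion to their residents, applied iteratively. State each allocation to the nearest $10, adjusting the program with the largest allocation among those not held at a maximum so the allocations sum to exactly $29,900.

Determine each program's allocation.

Sum of residents: 10,438.
Pro-rata shares before constraints: Winslow Nutrition 11,097.20; Upper Advocacy 2,506.47; North Recovery 6,671.50; Lower Housing 9,624.83.
Held at cap: Winslow Nutrition ($5,500), North Recovery ($4,200); remaining pool $20,200 reallocated over remaining residents 4,235.
Redistributed shares: Upper Advocacy 4,173.55 → $4,170; Lower Housing 16,026.45 → $16,030.

Winslow Nutrition: $5,500 | Upper Advocacy: $4,170 | North Recovery: $4,200 | Lower Housing: $16,030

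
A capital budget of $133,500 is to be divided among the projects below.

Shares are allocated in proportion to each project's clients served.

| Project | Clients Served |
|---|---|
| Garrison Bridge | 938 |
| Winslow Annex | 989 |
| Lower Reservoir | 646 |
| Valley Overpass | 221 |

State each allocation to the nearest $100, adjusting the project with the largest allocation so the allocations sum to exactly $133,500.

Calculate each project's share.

Total clients served = 2,794.
Pro-rata amounts: Garrison Bridge 938/2,794 × $133,500 = 44,818.54; Winslow Annex 989/2,794 × $133,500 = 47,255.37; Lower Reservoir 646/2,794 × $133,500 = 30,866.50; Valley Overpass 221/2,794 × $133,500 = 10,559.59.
Rounded to nearest $100: Garrison Bridge $44,800; Winslow Annex $47,300; Lower Reservoir $30,900; Valley Overpass $10,600. Sum = $133,600.
Difference $133,500 − $133,600 = −$100 applied to largest allocation (Winslow Annex): Winslow Annex becomes $47,200.

Garrison Bridge: $44,800 · Winslow Annex: $47,200 · Lower Reservoir: $30,900 · Valley Overpass: $10,600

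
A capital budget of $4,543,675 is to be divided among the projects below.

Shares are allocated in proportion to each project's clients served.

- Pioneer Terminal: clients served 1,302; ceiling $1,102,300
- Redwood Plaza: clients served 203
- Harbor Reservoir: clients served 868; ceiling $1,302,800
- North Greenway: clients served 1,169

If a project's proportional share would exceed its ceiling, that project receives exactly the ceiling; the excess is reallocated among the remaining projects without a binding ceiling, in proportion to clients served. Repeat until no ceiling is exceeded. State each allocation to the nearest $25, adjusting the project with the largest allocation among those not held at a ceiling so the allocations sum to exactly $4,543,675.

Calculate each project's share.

Clients served total: 3,542.
Pro-rata shares before constraints: Pioneer Terminal 1,670,204.64; Redwood Plaza 260,408.25; Harbor Reservoir 1,113,469.76; North Greenway 1,499,592.34.
Cap binds for Pioneer Terminal ($1,102,300); residual $3,441,375 reallocated over remaining clients served 2,240.
Cap binds for Harbor Reservoir ($1,302,800); residual $2,138,575 reallocated over remaining clients served 1,372.
Redistributed shares: Redwood Plaza 316,421.81 → $316,425; North Greenway 1,822,153.19 → $1,822,150.

Pioneer Terminal: $1,102,300; Redwood Plaza: $316,425; Harbor Reservoir: $1,302,800; North Greenway: $1,822,150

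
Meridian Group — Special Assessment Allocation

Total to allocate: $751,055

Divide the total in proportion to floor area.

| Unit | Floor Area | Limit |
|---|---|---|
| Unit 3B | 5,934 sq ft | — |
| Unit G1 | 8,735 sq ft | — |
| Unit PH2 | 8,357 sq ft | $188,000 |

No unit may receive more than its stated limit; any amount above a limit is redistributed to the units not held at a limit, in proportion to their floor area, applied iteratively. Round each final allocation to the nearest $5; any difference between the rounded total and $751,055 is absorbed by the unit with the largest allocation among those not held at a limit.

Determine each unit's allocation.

Total floor area = 23,026.
Unconstrained shares: Unit 3B 193,553.39; Unit G1 284,915.55; Unit PH2 272,586.06.
Cap binds for Unit PH2 ($188,000); remaining pool $563,055 reallocated over remaining floor area 14,669.
Redistributed shares: Unit 3B 227,770.70 → $227,770; Unit G1 335,284.30 → $335,285.

Unit 3B: $227,770; Unit G1: $335,285; Unit PH2: $188,000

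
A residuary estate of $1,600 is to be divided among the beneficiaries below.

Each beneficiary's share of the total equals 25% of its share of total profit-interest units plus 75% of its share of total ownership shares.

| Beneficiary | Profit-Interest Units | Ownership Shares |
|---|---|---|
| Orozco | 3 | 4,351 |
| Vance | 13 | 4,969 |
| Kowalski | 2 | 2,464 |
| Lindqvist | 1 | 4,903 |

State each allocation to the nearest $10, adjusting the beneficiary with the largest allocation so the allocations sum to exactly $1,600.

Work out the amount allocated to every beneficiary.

Totals — profit-interest units 19, ownership shares 16,687.
Composite weights (25% profit-interest units + 75% ownership shares): Orozco 0.2350; Vance 0.3944; Kowalski 0.1371; Lindqvist 0.2335.
Proportional shares: Orozco 376.05; Vance 631.02; Kowalski 219.30; Lindqvist 373.64.
After rounding ($10): Orozco $380; Vance $630; Kowalski $220; Lindqvist $370. Sum = $1,600.
No rounding difference to absorb.

Orozco: $380 · Vance: $630 · Kowalski: $220 · Lindqvist: $370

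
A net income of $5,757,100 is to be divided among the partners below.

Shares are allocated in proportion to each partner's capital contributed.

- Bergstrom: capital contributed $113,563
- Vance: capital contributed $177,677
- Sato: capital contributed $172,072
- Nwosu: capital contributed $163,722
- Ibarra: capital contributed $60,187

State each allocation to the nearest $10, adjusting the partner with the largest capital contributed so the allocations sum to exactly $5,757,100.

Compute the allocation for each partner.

Sum of capital contributed: 113,563 + 177,677 + 172,072 + 163,722 + 60,187 = 687,221.
Unrounded shares: Bergstrom 951,358.51; Vance 1,488,464.78; Sato 1,441,509.66; Nwosu 1,371,558.68; Ibarra 504,208.37.
After rounding ($10): Bergstrom $951,360; Vance $1,488,460; Sato $1,441,510; Nwosu $1,371,560; Ibarra $504,210. Sum = $5,757,100.
No rounding difference to absorb.

Bergstrom: $951,360 · Vance: $1,488,460 · Sato: $1,441,510 · Nwosu: $1,371,560 · Ibarra: $504,210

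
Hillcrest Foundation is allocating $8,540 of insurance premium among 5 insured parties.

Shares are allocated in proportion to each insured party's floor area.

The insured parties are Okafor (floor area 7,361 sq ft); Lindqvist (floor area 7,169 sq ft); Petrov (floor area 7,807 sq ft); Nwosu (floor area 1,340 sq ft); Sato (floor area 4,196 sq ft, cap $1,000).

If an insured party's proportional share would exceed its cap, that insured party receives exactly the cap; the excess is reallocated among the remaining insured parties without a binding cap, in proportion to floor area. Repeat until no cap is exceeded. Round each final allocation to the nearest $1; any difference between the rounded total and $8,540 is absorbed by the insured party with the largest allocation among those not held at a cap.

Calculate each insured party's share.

Total floor area = 27,873.
Unconstrained shares: Okafor 2,255.33; Lindqvist 2,196.51; Petrov 2,391.98; Nwosu 410.56; Sato 1,285.61.
Cap binds for Sato ($1,000); remaining pool $7,540 reallocated over remaining floor area 23,677.
Redistributed shares: Okafor 2,344.13 → $2,344; Lindqvist 2,282.99 → $2,283; Petrov 2,486.16 → $2,486; Nwosu 426.73 → $427.

Okafor: $2,344; Lindqvist: $2,283; Petrov: $2,486; Nwosu: $427; Sato: $1,000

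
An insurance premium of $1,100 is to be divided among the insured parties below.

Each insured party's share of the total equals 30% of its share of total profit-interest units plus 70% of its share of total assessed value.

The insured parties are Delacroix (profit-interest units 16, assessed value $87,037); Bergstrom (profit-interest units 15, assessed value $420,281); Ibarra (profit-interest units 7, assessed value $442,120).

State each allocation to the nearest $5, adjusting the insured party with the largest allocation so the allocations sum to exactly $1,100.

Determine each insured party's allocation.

Delacroix: $210 · Bergstrom: $470 · Ibarra: $420

Totals — profit-interest units 38, assessed value 949,438.
Combined weights (30% profit-interest units + 70% assessed value): Delacroix 0.1905; Bergstrom 0.4283; Ibarra 0.3812.
Unrounded shares: Delacroix 209.53; Bergstrom 471.11; Ibarra 419.35.
Rounded to nearest $5: Delacroix $210; Bergstrom $470; Ibarra $420. Sum = $1,100.
No rounding difference to absorb.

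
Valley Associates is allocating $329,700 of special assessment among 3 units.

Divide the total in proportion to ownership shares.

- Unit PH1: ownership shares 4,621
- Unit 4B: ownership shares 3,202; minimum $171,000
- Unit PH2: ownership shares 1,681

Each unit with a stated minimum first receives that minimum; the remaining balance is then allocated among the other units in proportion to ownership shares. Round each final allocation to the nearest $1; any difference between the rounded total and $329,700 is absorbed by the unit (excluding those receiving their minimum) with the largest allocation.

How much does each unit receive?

Unit PH1: $116,368 | Unit 4B: $171,000 | Unit PH2: $42,332

Fund the minimums — Unit 4B $171,000. Remaining pool $158,700.
Remaining pool split over remaining ownership shares 6,302: Unit PH1 116,368.25 → $116,368; Unit PH2 42,331.75 → $42,332.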